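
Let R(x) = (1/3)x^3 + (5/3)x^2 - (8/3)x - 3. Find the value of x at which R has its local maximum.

-4

R'(x) = x^2 + (10/3)x - 8/3. Setting R'(x) = 0 gives x ∈ {-4, 2/3}.
Since R''(x) = 2x + 10/3, we get R''(-4) = -14/3 < 0 ⇒ local maximum; R''(2/3) = 14/3 > 0 ⇒ local minimum.
So the local maximum value is R(-4) = 13.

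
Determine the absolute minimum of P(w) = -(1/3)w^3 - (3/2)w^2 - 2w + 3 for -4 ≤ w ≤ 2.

The derivative is -w^2 - 3w - 2, which vanishes at w = -2 and w = -1.
Compare values at every candidate in [-4, 2]: P(-4) = 25/3, P(-2) = 11/3, P(-1) = 23/6, P(2) = -29/3.
So the minimum is P(2) = -29/3.

-29/3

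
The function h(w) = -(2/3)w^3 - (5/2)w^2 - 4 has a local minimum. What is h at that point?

-221/24

h'(w) = -2w^2 - 5w = 0 at w = -5/2, 0.
h''(w) = -4w - 5. h''(-5/2) = 5 > 0 ⇒ local minimum; h''(0) = -5 < 0 ⇒ local maximum.
Thus h has its local minimum at w = -5/2, with value -221/24.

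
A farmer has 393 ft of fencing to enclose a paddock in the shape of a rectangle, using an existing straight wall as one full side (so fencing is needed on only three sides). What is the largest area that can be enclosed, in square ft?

154449/8

Let the sides perpendicular to the wall have length x and the parallel side y, so 2x + y = 393 and the area is A = xy = x(393 − 2x).
A'(x) = 393 − 4x = 0 gives x = 393/4, and A''(x) = −4 < 0 confirms a maximum.
Then y = 393 − 2·393/4 = 393/2 and A = 154449/8.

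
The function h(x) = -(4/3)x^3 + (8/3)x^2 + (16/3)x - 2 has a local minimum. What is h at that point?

-322/81

h'(x) = -4x^2 + (16/3)x + 16/3. Setting h'(x) = 0 gives x ∈ {-2/3, 2}.
Since h''(x) = -8x + 16/3, we get h''(-2/3) = 32/3 > 0 ⇒ local minimum; h''(2) = -32/3 < 0 ⇒ local maximum.
The local minimum is h(-2/3) = -322/81.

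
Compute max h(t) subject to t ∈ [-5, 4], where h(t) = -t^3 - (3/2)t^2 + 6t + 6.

Differentiating, h'(t) = -3t^2 - 3t + 6; which vanishes at t = -2 and t = 1.
Candidates: h(-5) = 127/2, h(-2) = -4, h(1) = 19/2, h(4) = -58.
The maximum over the interval is 127/2, attained at t = -5.

127/2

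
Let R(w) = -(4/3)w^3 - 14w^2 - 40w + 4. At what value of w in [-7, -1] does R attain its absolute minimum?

Differentiating, R'(w) = -4w^2 - 28w - 40; which vanishes at w = -5 and w = -2.
Evaluating at the critical points and endpoints: R(-7) = 166/3,  R(-5) = 62/3,  R(-2) = 116/3,  R(-1) = 94/3.
The minimum over the interval is 62/3, attained at w = -5.

-5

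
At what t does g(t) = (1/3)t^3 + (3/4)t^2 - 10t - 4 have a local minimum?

g'(t) = t^2 + (3/2)t - 10. Setting g'(t) = 0 gives t ∈ {-4, 5/2}.
Since g''(t) = 2t + 3/2, we get g''(-4) = -13/2 < 0 ⇒ local maximum; g''(5/2) = 13/2 > 0 ⇒ local minimum.
Thus g has its local minimum at t = 5/2, with value -917/48.

5/2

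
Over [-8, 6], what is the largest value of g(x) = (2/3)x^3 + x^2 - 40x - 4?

413/3

g'(x) = 2x^2 + 2x - 40, which vanishes at x = -5 and x = 4.
Evaluating at the critical points and endpoints: g(-8) = 116/3,  g(-5) = 413/3,  g(4) = -316/3,  g(6) = -64.
The maximum over the interval is 413/3, attained at x = -5.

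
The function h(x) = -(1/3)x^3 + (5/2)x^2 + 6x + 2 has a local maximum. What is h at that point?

h'(x) = -x^2 + 5x + 6. Setting h'(x) = 0 gives x ∈ {-1, 6}.
Second-derivative test with h''(x) = -2x + 5: h''(-1) = 7 > 0 ⇒ local minimum; h''(6) = -7 < 0 ⇒ local maximum.
So the local maximum value is h(6) = 56.

56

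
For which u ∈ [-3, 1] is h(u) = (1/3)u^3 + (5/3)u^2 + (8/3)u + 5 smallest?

h'(u) = u^2 + (10/3)u + 8/3, which vanishes at u = -2 and u = -4/3.
Compare values at every candidate in [-3, 1]: h(-3) = 3,  h(-2) = 11/3,  h(-4/3) = 293/81,  h(1) = 29/3.
The minimum over the interval is 3, attained at u = -3.

-3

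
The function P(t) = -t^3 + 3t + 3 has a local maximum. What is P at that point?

5

P'(t) = -3t^2 + 3. Setting P'(t) = 0 gives t ∈ {-1, 1}.
Second-derivative test with P''(t) = -6t: P''(-1) = 6 > 0 ⇒ local minimum; P''(1) = -6 < 0 ⇒ local maximum.
Thus P has its local maximum at t = 1, with value 5.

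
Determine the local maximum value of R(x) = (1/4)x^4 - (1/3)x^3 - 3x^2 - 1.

-1

R'(x) = x^3 - x^2 - 6x = 0 at x = -2, 0, 3.
Since R''(x) = 3x^2 - 2x - 6, we get R''(-2) = 10 > 0 ⇒ local minimum; R''(0) = -6 < 0 ⇒ local maximum; R''(3) = 15 > 0 ⇒ local minimum.
The local maximum is R(0) = -1.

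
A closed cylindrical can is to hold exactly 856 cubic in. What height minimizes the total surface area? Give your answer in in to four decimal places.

10.2911

With radius r and height h, πr²h = 856 so h = 856/(πr²), and S(r) = 2πr² + 2πrh = 2πr² + 2·856/r.
S'(r) = 4πr − 2·856/r² = 0 ⇒ r³ = 856/(2π), so r ≈ 5.1455 and h = 2r ≈ 10.2911.
S''(r) = 4π + 4·856/r³ > 0, so this is the minimum; S ≈ 499.0726.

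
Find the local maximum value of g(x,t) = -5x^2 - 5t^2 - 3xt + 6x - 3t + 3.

∂g/∂x = -10x - 3t + 6 = 0 and ∂g/∂t = -3x - 10t - 3 = 0, so (x, t) = (69/91, -48/91).
The Hessian has g_{xx} = -10, g_{tt} = -10, g_{xt} = -3, giving D = 91 > 0 with g_{xx} < 0, so the point is a local maximum.
g(69/91, -48/91) = 552/91.

552/91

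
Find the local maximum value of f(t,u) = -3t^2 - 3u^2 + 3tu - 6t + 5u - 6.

-23/9

∂f/∂t = -6t + 3u - 6 = 0 and ∂f/∂u = 3t - 6u + 5 = 0, so (t, u) = (-7/9, 4/9).
The Hessian has f_{tt} = -6, f_{uu} = -6, f_{tu} = 3, giving D = 27 > 0 with f_{tt} < 0, so the point is a local maximum.
f(-7/9, 4/9) = -23/9.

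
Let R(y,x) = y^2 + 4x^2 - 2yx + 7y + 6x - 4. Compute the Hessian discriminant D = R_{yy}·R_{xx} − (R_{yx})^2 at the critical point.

12

∂R/∂y = 2y - 2x + 7 = 0 and ∂R/∂x = -2y + 8x + 6 = 0, so (y, x) = (-17/3, -13/6).
The Hessian has R_{yy} = 2, R_{xx} = 8, R_{yx} = -2, giving D = 12 > 0 with R_{yy} > 0, so the point is a local minimum.
D = (2)·(8) − (-2)^2 = 12.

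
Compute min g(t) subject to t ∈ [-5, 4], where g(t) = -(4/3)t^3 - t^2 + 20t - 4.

The derivative is -4t^2 - 2t + 20, which vanishes at t = -5/2 and t = 2.
Compare values at every candidate in [-5, 4]: g(-5) = 113/3,  g(-5/2) = -473/12,  g(2) = 64/3,  g(4) = -76/3.
Hence the absolute minimum is -473/12 at t = -5/2.

-473/12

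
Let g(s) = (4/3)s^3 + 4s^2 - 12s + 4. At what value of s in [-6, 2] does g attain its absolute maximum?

g'(s) = 4s^2 + 8s - 12, which vanishes at s = -3 and s = 1.
Candidates: g(-6) = -68, g(-3) = 40, g(1) = -8/3, g(2) = 20/3.
So the maximum is g(-3) = 40.

-3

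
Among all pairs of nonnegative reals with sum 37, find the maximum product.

1369/4

With x + y = 37, the product is P(x) = x(37 − x).
P'(x) = 37 − 2x = 0 gives x = 37/2; P'' = −2 < 0, so this is the maximum.
P = 37/2·37/2 = 1369/4.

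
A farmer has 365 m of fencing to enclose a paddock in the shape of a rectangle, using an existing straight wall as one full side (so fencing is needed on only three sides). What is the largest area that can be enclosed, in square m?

Let the sides perpendicular to the wall have length x and the parallel side y, so 2x + y = 365 and the area is A = xy = x(365 − 2x).
A'(x) = 365 − 4x = 0 gives x = 365/4, and A''(x) = −4 < 0 confirms a maximum.
Then y = 365 − 2·365/4 = 365/2 and A = 133225/8.

133225/8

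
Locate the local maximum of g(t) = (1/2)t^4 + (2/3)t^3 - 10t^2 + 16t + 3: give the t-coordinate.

Critical points: g'(t) = 2t^3 + 2t^2 - 20t + 16 vanishes at t = -4, 1, 2.
g''(t) = 6t^2 + 4t - 20. g''(-4) = 60 > 0 ⇒ local minimum; g''(1) = -10 < 0 ⇒ local maximum; g''(2) = 12 > 0 ⇒ local minimum.
So the local maximum value is g(1) = 61/6.

1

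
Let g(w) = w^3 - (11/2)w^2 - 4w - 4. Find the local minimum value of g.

-44

Critical points: g'(w) = 3w^2 - 11w - 4 vanishes at w = -1/3, 4.
Second-derivative test with g''(w) = 6w - 11: g''(-1/3) = -13 < 0 ⇒ local maximum; g''(4) = 13 > 0 ⇒ local minimum.
Thus g has its local minimum at w = 4, with value -44.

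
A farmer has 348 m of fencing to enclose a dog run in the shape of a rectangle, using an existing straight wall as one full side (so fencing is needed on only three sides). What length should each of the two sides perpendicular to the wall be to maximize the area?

Let the sides perpendicular to the wall have length x and the parallel side y, so 2x + y = 348 and the area is A = xy = x(348 − 2x).
A'(x) = 348 − 4x = 0 gives x = 87, and A''(x) = −4 < 0 confirms a maximum.
Then y = 348 − 2·87 = 174 and A = 15138.

87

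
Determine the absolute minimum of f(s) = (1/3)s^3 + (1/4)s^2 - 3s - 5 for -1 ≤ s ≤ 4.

-125/16

f'(s) = s^2 + (1/2)s - 3, whose only zero in [-1, 4] is s = 3/2.
Evaluating at the critical points and endpoints: f(-1) = -25/12; f(3/2) = -125/16; f(4) = 25/3.
Hence the absolute minimum is -125/16 at s = 3/2.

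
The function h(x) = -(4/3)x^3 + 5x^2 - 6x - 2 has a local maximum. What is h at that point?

h'(x) = -4x^2 + 10x - 6 = 0 at x = 1, 3/2.
Second-derivative test with h''(x) = -8x + 10: h''(1) = 2 > 0 ⇒ local minimum; h''(3/2) = -2 < 0 ⇒ local maximum.
The local maximum is h(3/2) = -17/4.

-17/4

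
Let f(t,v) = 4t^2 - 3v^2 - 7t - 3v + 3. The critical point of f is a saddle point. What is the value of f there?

∂f/∂t = 8t - 7 = 0 and ∂f/∂v = -6v - 3 = 0, so (t, v) = (7/8, -1/2).
The Hessian has f_{tt} = 8, f_{vv} = -6, f_{tv} = 0, giving D = -48 < 0, so the point is a saddle point.
f(7/8, -1/2) = 11/16.

11/16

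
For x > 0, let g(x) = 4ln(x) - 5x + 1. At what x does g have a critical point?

g'(x) = 4/x − 5 = 0 gives x = 4/5.
g''(x) = -4/x², which is negative for x > 0, so this is a local maximum.
g(4/5) = 4·ln(4/5) - 4 + 1 ≈ -3.8926.

4/5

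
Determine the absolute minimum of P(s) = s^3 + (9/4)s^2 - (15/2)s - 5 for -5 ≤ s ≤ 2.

P'(s) = 3s^2 + (9/2)s - 15/2, which vanishes at s = -5/2 and s = 1.
Evaluating at the critical points and endpoints: P(-5) = -145/4,  P(-5/2) = 195/16,  P(1) = -37/4,  P(2) = -3.
So the minimum is P(-5) = -145/4.

-145/4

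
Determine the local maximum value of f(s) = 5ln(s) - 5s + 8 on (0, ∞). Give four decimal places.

f'(s) = 5/s − 5 = 0 gives s = 1.
f''(s) = -5/s², which is negative for s > 0, so this is a local maximum.
f(1) = 5·ln(1) - 5 + 8 ≈ 3.0000.

3.0000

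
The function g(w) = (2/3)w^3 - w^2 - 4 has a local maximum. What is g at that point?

g'(w) = 2w^2 - 2w. Setting g'(w) = 0 gives w ∈ {0, 1}.
Second-derivative test with g''(w) = 4w - 2: g''(0) = -2 < 0 ⇒ local maximum; g''(1) = 2 > 0 ⇒ local minimum.
So the local maximum value is g(0) = -4.

-4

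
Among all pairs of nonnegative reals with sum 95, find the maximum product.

With x + y = 95, the product is P(x) = x(95 − x).
P'(x) = 95 − 2x = 0 gives x = 95/2; P'' = −2 < 0, so this is the maximum.
P = 95/2·95/2 = 9025/4.

9025/4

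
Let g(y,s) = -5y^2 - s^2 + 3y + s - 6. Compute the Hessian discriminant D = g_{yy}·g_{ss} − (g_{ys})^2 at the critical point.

20

∂g/∂y = -10y + 3 = 0 and ∂g/∂s = -2s + 1 = 0, so (y, s) = (3/10, 1/2).
The Hessian has g_{yy} = -10, g_{ss} = -2, g_{ys} = 0, giving D = 20 > 0 with g_{yy} < 0, so the point is a local maximum.
D = (-10)·(-2) − (0)^2 = 20.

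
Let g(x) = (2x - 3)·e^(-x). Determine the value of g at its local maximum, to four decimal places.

Differentiating with the product rule gives g'(x) = (-2x + 5)·e^(-x). Since e^(-x) > 0, the only critical point is x = 5/2.
g''(5/2) has the same sign as -2 < 0, so this is a local maximum.
g(5/2) = (2)·e^(-5/2) ≈ 0.1642.

0.1642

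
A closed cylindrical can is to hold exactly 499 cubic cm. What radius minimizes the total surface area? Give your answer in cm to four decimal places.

4.2984

With radius r and height h, πr²h = 499 so h = 499/(πr²), and S(r) = 2πr² + 2πrh = 2πr² + 2·499/r.
S'(r) = 4πr − 2·499/r² = 0 ⇒ r³ = 499/(2π), so r ≈ 4.2984 and h = 2r ≈ 8.5968.
S''(r) = 4π + 4·499/r³ > 0, so this is the minimum; S ≈ 348.2691.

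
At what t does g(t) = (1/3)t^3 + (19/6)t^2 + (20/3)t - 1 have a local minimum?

g'(t) = t^2 + (19/3)t + 20/3. Setting g'(t) = 0 gives t ∈ {-5, -4/3}.
g''(t) = 2t + 19/3. g''(-5) = -11/3 < 0 ⇒ local maximum; g''(-4/3) = 11/3 > 0 ⇒ local minimum.
So the local minimum value is g(-4/3) = -409/81.

-4/3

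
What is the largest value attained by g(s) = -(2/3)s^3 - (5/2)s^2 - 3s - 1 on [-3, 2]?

7/2

g'(s) = -2s^2 - 5s - 3, which vanishes at s = -3/2 and s = -1.
Candidates: g(-3) = 7/2; g(-3/2) = 1/8; g(-1) = 1/6; g(2) = -67/3.
The maximum over the interval is 7/2, attained at s = -3.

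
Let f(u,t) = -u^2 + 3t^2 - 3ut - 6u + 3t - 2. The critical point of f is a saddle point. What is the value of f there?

1/7

∂f/∂u = -2u - 3t - 6 = 0 and ∂f/∂t = -3u + 6t + 3 = 0, so (u, t) = (-9/7, -8/7).
The Hessian has f_{uu} = -2, f_{tt} = 6, f_{ut} = -3, giving D = -21 < 0, so the point is a saddle point.
f(-9/7, -8/7) = 1/7.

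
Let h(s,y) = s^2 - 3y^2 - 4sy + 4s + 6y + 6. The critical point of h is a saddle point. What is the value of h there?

9

∂h/∂s = 2s - 4y + 4 = 0 and ∂h/∂y = -4s - 6y + 6 = 0, so (s, y) = (0, 1).
The Hessian has h_{ss} = 2, h_{yy} = -6, h_{sy} = -4, giving D = -28 < 0, so the point is a saddle point.
h(0, 1) = 9.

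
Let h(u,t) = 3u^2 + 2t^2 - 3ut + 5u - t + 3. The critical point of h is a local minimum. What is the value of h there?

∂h/∂u = 6u - 3t + 5 = 0 and ∂h/∂t = -3u + 4t - 1 = 0, so (u, t) = (-17/15, -3/5).
The Hessian has h_{uu} = 6, h_{tt} = 4, h_{ut} = -3, giving D = 15 > 0 with h_{uu} > 0, so the point is a local minimum.
h(-17/15, -3/5) = 7/15.

7/15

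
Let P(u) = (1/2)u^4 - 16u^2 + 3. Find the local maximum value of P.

Critical points: P'(u) = 2u^3 - 32u vanishes at u = -4, 0, 4.
Since P''(u) = 6u^2 - 32, we get P''(-4) = 64 > 0 ⇒ local minimum; P''(0) = -32 < 0 ⇒ local maximum; P''(4) = 64 > 0 ⇒ local minimum.
So the local maximum value is P(0) = 3.

3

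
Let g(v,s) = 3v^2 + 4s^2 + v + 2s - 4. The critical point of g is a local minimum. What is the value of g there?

-13/3

∂g/∂v = 6v + 1 = 0 and ∂g/∂s = 8s + 2 = 0, so (v, s) = (-1/6, -1/4).
The Hessian has g_{vv} = 6, g_{ss} = 8, g_{vs} = 0, giving D = 48 > 0 with g_{vv} > 0, so the point is a local minimum.
g(-1/6, -1/4) = -13/3.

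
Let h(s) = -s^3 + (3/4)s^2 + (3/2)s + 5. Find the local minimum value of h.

73/16

h'(s) = -3s^2 + (3/2)s + 3/2 = 0 at s = -1/2, 1.
h''(s) = -6s + 3/2. h''(-1/2) = 9/2 > 0 ⇒ local minimum; h''(1) = -9/2 < 0 ⇒ local maximum.
Thus h has its local minimum at s = -1/2, with value 73/16.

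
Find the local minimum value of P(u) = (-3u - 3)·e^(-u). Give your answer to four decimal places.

By the product rule, P'(u) = (3u)·e^(-u). Since e^(-u) > 0, the only critical point is u = 0.
P''(0) has the same sign as 3 > 0, so this is a local minimum.
P(0) = (-3)·e^(0) ≈ -3.0000.

-3.0000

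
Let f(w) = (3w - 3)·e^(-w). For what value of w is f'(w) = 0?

By the product rule, f'(w) = (-3w + 6)·e^(-w). Since e^(-w) > 0, the only critical point is w = 2.
f''(2) has the same sign as -3 < 0, so this is a local maximum.
f(2) = (3)·e^(-2) ≈ 0.4060.

2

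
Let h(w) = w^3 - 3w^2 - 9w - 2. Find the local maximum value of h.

h'(w) = 3w^2 - 6w - 9. Setting h'(w) = 0 gives w ∈ {-1, 3}.
Second-derivative test with h''(w) = 6w - 6: h''(-1) = -12 < 0 ⇒ local maximum; h''(3) = 12 > 0 ⇒ local minimum.
So the local maximum value is h(-1) = 3.

3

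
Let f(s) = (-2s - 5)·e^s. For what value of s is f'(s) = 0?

f'(s) = (-2)·e^s + (-2s - 5)·1·e^s = (-2s - 7)·e^s. Since e^s > 0, the only critical point is s = -7/2.
f''(-7/2) has the same sign as -2 < 0, so this is a local maximum.
f(-7/2) = (2)·e^(-7/2) ≈ 0.0604.

-7/2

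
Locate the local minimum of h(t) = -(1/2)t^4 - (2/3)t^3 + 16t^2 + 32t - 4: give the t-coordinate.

h'(t) = -2t^3 - 2t^2 + 32t + 32 = 0 at t = -4, -1, 4.
Since h''(t) = -6t^2 - 4t + 32, we get h''(-4) = -48 < 0 ⇒ local maximum; h''(-1) = 30 > 0 ⇒ local minimum; h''(4) = -80 < 0 ⇒ local maximum.
The local minimum is h(-1) = -119/6.

-1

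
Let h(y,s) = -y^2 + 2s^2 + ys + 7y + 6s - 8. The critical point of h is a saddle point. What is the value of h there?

-52/9

∂h/∂y = -2y + s + 7 = 0 and ∂h/∂s = y + 4s + 6 = 0, so (y, s) = (22/9, -19/9).
The Hessian has h_{yy} = -2, h_{ss} = 4, h_{ys} = 1, giving D = -9 < 0, so the point is a saddle point.
h(22/9, -19/9) = -52/9.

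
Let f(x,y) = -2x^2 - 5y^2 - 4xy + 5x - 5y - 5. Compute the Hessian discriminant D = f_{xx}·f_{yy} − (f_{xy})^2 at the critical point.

24

∂f/∂x = -4x - 4y + 5 = 0 and ∂f/∂y = -4x - 10y - 5 = 0, so (x, y) = (35/12, -5/3).
The Hessian has f_{xx} = -4, f_{yy} = -10, f_{xy} = -4, giving D = 24 > 0 with f_{xx} < 0, so the point is a local maximum.
D = (-4)·(-10) − (-4)^2 = 24.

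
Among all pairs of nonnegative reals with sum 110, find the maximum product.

3025

With x + y = 110, the product is P(x) = x(110 − x).
P'(x) = 110 − 2x = 0 gives x = 55; P'' = −2 < 0, so this is the maximum.
P = 55·55 = 3025.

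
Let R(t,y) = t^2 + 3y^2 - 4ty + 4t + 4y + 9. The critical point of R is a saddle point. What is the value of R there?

41

∂R/∂t = 2t - 4y + 4 = 0 and ∂R/∂y = -4t + 6y + 4 = 0, so (t, y) = (10, 6).
The Hessian has R_{tt} = 2, R_{yy} = 6, R_{ty} = -4, giving D = -4 < 0, so the point is a saddle point.
R(10, 6) = 41.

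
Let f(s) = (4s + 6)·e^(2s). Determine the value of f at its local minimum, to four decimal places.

Differentiating with the product rule gives f'(s) = (8s + 16)·e^(2s). Since e^(2s) > 0, the only critical point is s = -2.
f''(-2) has the same sign as 8 > 0, so this is a local minimum.
f(-2) = (-2)·e^(-4) ≈ -0.0366.

-0.0366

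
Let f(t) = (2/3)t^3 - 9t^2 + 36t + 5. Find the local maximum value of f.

50

f'(t) = 2t^2 - 18t + 36. Setting f'(t) = 0 gives t ∈ {3, 6}.
f''(t) = 4t - 18. f''(3) = -6 < 0 ⇒ local maximum; f''(6) = 6 > 0 ⇒ local minimum.
The local maximum is f(3) = 50.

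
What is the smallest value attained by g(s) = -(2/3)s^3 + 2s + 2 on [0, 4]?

-98/3

The derivative is -2s^2 + 2, whose only zero in [0, 4] is s = 1.
Compare values at every candidate in [0, 4]: g(0) = 2; g(1) = 10/3; g(4) = -98/3.
The minimum over the interval is -98/3, attained at s = 4.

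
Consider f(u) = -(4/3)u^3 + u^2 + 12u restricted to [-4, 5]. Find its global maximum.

The derivative is -4u^2 + 2u + 12, which vanishes at u = -3/2 and u = 2.
Evaluating at the critical points and endpoints: f(-4) = 160/3; f(-3/2) = -45/4; f(2) = 52/3; f(5) = -245/3.
The maximum over the interval is 160/3, attained at u = -4.

160/3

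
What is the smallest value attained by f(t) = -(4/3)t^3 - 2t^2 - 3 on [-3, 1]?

The derivative is -4t^2 - 4t, which vanishes at t = -1 and t = 0.
Evaluating at the critical points and endpoints: f(-3) = 15, f(-1) = -11/3, f(0) = -3, f(1) = -19/3.
Hence the absolute minimum is -19/3 at t = 1.

-19/3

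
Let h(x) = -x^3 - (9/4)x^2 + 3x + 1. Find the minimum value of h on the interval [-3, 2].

The derivative is -3x^2 - (9/2)x + 3, which vanishes at x = -2 and x = 1/2.
Evaluating at the critical points and endpoints: h(-3) = -5/4; h(-2) = -6; h(1/2) = 29/16; h(2) = -10.
The minimum over the interval is -10, attained at x = 2.

-10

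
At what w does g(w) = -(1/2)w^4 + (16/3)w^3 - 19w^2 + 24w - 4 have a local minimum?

3

Critical points: g'(w) = -2w^3 + 16w^2 - 38w + 24 vanishes at w = 1, 3, 4.
Second-derivative test with g''(w) = -6w^2 + 32w - 38: g''(1) = -12 < 0 ⇒ local maximum; g''(3) = 4 > 0 ⇒ local minimum; g''(4) = -6 < 0 ⇒ local maximum.
Thus g has its local minimum at w = 3, with value 1/2.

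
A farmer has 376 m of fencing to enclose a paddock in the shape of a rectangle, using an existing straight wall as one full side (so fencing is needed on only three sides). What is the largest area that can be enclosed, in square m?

Let the sides perpendicular to the wall have length x and the parallel side y, so 2x + y = 376 and the area is A = xy = x(376 − 2x).
A'(x) = 376 − 4x = 0 gives x = 94, and A''(x) = −4 < 0 confirms a maximum.
Then y = 376 − 2·94 = 188 and A = 17672.

17672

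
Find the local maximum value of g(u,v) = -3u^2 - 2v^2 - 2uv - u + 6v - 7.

∂g/∂u = -6u - 2v - 1 = 0 and ∂g/∂v = -2u - 4v + 6 = 0, so (u, v) = (-4/5, 19/10).
The Hessian has g_{uu} = -6, g_{vv} = -4, g_{uv} = -2, giving D = 20 > 0 with g_{uu} < 0, so the point is a local maximum.
g(-4/5, 19/10) = -9/10.

-9/10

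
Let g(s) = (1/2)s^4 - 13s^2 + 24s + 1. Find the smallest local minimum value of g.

-175

g'(s) = 2s^3 - 26s + 24. Setting g'(s) = 0 gives s ∈ {-4, 1, 3}.
Second-derivative test with g''(s) = 6s^2 - 26: g''(-4) = 70 > 0 ⇒ local minimum; g''(1) = -20 < 0 ⇒ local maximum; g''(3) = 28 > 0 ⇒ local minimum.
The smallest local minimum is g(-4) = -175.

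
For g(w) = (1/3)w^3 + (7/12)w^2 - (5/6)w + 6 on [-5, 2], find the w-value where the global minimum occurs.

Differentiating, g'(w) = w^2 + (7/6)w - 5/6; which vanishes at w = -5/3 and w = 1/2.
Candidates: g(-5) = -203/12; g(-5/3) = 2419/324; g(1/2) = 277/48; g(2) = 28/3.
So the minimum is g(-5) = -203/12.

-5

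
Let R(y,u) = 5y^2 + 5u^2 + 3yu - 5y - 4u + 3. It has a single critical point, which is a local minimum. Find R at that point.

128/91

∂R/∂y = 10y + 3u - 5 = 0 and ∂R/∂u = 3y + 10u - 4 = 0, so (y, u) = (38/91, 25/91).
The Hessian has R_{yy} = 10, R_{uu} = 10, R_{yu} = 3, giving D = 91 > 0 with R_{yy} > 0, so the point is a local minimum.
R(38/91, 25/91) = 128/91.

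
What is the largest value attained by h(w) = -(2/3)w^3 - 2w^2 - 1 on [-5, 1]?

h'(w) = -2w^2 - 4w, which vanishes at w = -2 and w = 0.
Candidates: h(-5) = 97/3,  h(-2) = -11/3,  h(0) = -1,  h(1) = -11/3.
Hence the absolute maximum is 97/3 at w = -5.

97/3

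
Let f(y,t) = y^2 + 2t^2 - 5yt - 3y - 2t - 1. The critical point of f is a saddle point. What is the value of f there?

∂f/∂y = 2y - 5t - 3 = 0 and ∂f/∂t = -5y + 4t - 2 = 0, so (y, t) = (-22/17, -19/17).
The Hessian has f_{yy} = 2, f_{tt} = 4, f_{yt} = -5, giving D = -17 < 0, so the point is a saddle point.
f(-22/17, -19/17) = 35/17.

35/17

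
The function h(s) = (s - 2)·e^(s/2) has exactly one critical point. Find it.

0

By the product rule, h'(s) = ((1/2)s)·e^(s/2). Since e^(s/2) > 0, the only critical point is s = 0.
h''(0) has the same sign as 1/2 > 0, so this is a local minimum.
h(0) = (-2)·e^(0) ≈ -2.0000.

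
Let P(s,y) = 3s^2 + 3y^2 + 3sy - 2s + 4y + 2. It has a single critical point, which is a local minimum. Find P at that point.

∂P/∂s = 6s + 3y - 2 = 0 and ∂P/∂y = 3s + 6y + 4 = 0, so (s, y) = (8/9, -10/9).
The Hessian has P_{ss} = 6, P_{yy} = 6, P_{sy} = 3, giving D = 27 > 0 with P_{ss} > 0, so the point is a local minimum.
P(8/9, -10/9) = -10/9.

-10/9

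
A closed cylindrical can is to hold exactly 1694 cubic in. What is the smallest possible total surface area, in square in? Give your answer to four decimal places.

786.6656

With radius r and height h, πr²h = 1694 so h = 1694/(πr²), and S(r) = 2πr² + 2πrh = 2πr² + 2·1694/r.
S'(r) = 4πr − 2·1694/r² = 0 ⇒ r³ = 1694/(2π), so r ≈ 6.4602 and h = 2r ≈ 12.9204.
S''(r) = 4π + 4·1694/r³ > 0, so this is the minimum; S ≈ 786.6656.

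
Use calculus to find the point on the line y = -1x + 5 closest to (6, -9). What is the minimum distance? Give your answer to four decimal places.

Minimize D(x)^2 = (x - 6)^2 + (-x + 14)^2.
d/dx[D^2] = 2(x - 6) + 2·(-1)·(-x + 14) = 0 ⇒ x = 10.
Then y = -5 and the distance is √(32) ≈ 5.6569.

5.6569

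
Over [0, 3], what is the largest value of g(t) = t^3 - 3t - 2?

16

Differentiating, g'(t) = 3t^2 - 3; whose only zero in [0, 3] is t = 1.
Evaluating at the critical points and endpoints: g(0) = -2, g(1) = -4, g(3) = 16.
The maximum over the interval is 16, attained at t = 3.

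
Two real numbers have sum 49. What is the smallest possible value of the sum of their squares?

2401/2

With a + b = 49, a^2 + b^2 = a^2 + (49 − a)^2.
The derivative 2a − 2(49 − a) = 4a − 98 vanishes at a = 49/2; second derivative 4 > 0, a minimum.
The minimum is 2·(49/2)^2 = 2401/2.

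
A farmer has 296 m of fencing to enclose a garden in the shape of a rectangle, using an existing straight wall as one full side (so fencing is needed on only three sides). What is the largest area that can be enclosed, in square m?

Let the sides perpendicular to the wall have length x and the parallel side y, so 2x + y = 296 and the area is A = xy = x(296 − 2x).
A'(x) = 296 − 4x = 0 gives x = 74, and A''(x) = −4 < 0 confirms a maximum.
Then y = 296 − 2·74 = 148 and A = 10952.

10952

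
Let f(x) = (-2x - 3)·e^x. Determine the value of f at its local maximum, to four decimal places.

0.1642

Differentiating with the product rule gives f'(x) = (-2x - 5)·e^x. Since e^x > 0, the only critical point is x = -5/2.
f''(-5/2) has the same sign as -2 < 0, so this is a local maximum.
f(-5/2) = (2)·e^(-5/2) ≈ 0.1642.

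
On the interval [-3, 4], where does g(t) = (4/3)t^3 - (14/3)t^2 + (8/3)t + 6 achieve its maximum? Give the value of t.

4

Differentiating, g'(t) = 4t^2 - (28/3)t + 8/3; which vanishes at t = 1/3 and t = 2.
Evaluating at the critical points and endpoints: g(-3) = -80; g(1/3) = 520/81; g(2) = 10/3; g(4) = 82/3.
So the maximum is g(4) = 82/3.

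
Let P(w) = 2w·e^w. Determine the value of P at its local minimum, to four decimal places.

By the product rule, P'(w) = (2w + 2)·e^w. Since e^w > 0, the only critical point is w = -1.
P''(-1) has the same sign as 2 > 0, so this is a local minimum.
P(-1) = (-2)·e^(-1) ≈ -0.7358.

-0.7358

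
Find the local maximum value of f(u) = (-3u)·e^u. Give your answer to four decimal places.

1.1036

f'(u) = (-3)·e^u + (-3u)·1·e^u = (-3u - 3)·e^u. Since e^u > 0, the only critical point is u = -1.
f''(-1) has the same sign as -3 < 0, so this is a local maximum.
f(-1) = (3)·e^(-1) ≈ 1.1036.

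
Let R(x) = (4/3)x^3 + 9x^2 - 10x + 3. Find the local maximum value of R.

334/3

Critical points: R'(x) = 4x^2 + 18x - 10 vanishes at x = -5, 1/2.
R''(x) = 8x + 18. R''(-5) = -22 < 0 ⇒ local maximum; R''(1/2) = 22 > 0 ⇒ local minimum.
So the local maximum value is R(-5) = 334/3.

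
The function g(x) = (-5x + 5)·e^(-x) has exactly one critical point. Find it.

g'(x) = (-5)·e^(-x) + (-5x + 5)·(-1)·e^(-x) = (5x - 10)·e^(-x). Since e^(-x) > 0, the only critical point is x = 2.
g''(2) has the same sign as 5 > 0, so this is a local minimum.
g(2) = (-5)·e^(-2) ≈ -0.6767.

2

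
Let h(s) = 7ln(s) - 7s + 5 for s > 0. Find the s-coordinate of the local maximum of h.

h'(s) = 7/s − 7 = 0 gives s = 1.
h''(s) = -7/s², which is negative for s > 0, so this is a local maximum.
h(1) = 7·ln(1) - 7 + 5 ≈ -2.0000.

1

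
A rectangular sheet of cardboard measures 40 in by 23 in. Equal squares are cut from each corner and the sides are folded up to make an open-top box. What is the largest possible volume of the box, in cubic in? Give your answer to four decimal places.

1955.9537

With cut size x, the volume is V(x) = x(40 − 2x)(23 − 2x) for 0 < x < 11.5.
V'(x) = 12x^2 − 252x + 920. Setting V'(x) = 0 gives x ≈ 4.7049 (the root in (0, 11.5)).
V''(x) = 24x − 252 is negative there, so this is the maximum; V ≈ 1955.9537.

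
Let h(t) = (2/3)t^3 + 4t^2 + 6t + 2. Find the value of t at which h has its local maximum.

-3

h'(t) = 2t^2 + 8t + 6. Setting h'(t) = 0 gives t ∈ {-3, -1}.
Since h''(t) = 4t + 8, we get h''(-3) = -4 < 0 ⇒ local maximum; h''(-1) = 4 > 0 ⇒ local minimum.
The local maximum is h(-3) = 2.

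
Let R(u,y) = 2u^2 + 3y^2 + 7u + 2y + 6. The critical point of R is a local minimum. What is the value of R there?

∂R/∂u = 4u + 7 = 0 and ∂R/∂y = 6y + 2 = 0, so (u, y) = (-7/4, -1/3).
The Hessian has R_{uu} = 4, R_{yy} = 6, R_{uy} = 0, giving D = 24 > 0 with R_{uu} > 0, so the point is a local minimum.
R(-7/4, -1/3) = -11/24.

-11/24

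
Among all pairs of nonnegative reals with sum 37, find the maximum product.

With x + y = 37, the product is P(x) = x(37 − x).
P'(x) = 37 − 2x = 0 gives x = 37/2; P'' = −2 < 0, so this is the maximum.
P = 37/2·37/2 = 1369/4.

1369/4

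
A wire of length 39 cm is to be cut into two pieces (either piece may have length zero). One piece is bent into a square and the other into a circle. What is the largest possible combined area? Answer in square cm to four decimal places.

Let x be the length used for the square. Square side x/4; circle radius (39−x)/(2π).
A(x) = (x/4)² + π·((39−x)/(2π))² = x²/16 + (39−x)²/(4π) for 0 ≤ x ≤ 39. A'(x) = x/8 − (39−x)/(2π) = 0 gives x = 4·39/(π+4) ≈ 21.8439.
A'' > 0, so the interior critical point is a minimum; the maximum is at an endpoint. A(0) = 121.0373 and A(39) = 95.0625, so the largest area is 121.0373.

121.0373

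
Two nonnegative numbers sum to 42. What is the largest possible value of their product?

With x + y = 42, the product is P(x) = x(42 − x).
P'(x) = 42 − 2x = 0 gives x = 21; P'' = −2 < 0, so this is the maximum.
P = 21·21 = 441.

441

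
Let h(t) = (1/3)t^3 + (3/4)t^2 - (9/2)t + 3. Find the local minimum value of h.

h'(t) = t^2 + (3/2)t - 9/2 = 0 at t = -3, 3/2.
Since h''(t) = 2t + 3/2, we get h''(-3) = -9/2 < 0 ⇒ local maximum; h''(3/2) = 9/2 > 0 ⇒ local minimum.
So the local minimum value is h(3/2) = -15/16.

-15/16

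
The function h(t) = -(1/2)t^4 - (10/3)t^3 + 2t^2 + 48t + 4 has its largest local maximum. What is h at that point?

h'(t) = -2t^3 - 10t^2 + 4t + 48. Setting h'(t) = 0 gives t ∈ {-4, -3, 2}.
Since h''(t) = -6t^2 - 20t + 4, we get h''(-4) = -12 < 0 ⇒ local maximum; h''(-3) = 10 > 0 ⇒ local minimum; h''(2) = -60 < 0 ⇒ local maximum.
So the largest local maximum value is h(2) = 220/3.

220/3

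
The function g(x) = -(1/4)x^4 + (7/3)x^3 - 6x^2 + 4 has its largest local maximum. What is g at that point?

4

g'(x) = -x^3 + 7x^2 - 12x = 0 at x = 0, 3, 4.
g''(x) = -3x^2 + 14x - 12. g''(0) = -12 < 0 ⇒ local maximum; g''(3) = 3 > 0 ⇒ local minimum; g''(4) = -4 < 0 ⇒ local maximum.
Thus g has its largest local maximum at x = 0, with value 4.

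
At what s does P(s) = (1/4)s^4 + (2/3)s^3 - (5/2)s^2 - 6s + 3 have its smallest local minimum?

2

P'(s) = s^3 + 2s^2 - 5s - 6 = 0 at s = -3, -1, 2.
P''(s) = 3s^2 + 4s - 5. P''(-3) = 10 > 0 ⇒ local minimum; P''(-1) = -6 < 0 ⇒ local maximum; P''(2) = 15 > 0 ⇒ local minimum.
The smallest local minimum is P(2) = -29/3.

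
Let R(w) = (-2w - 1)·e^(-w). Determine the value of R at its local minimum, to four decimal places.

-1.2131

R'(w) = (-2)·e^(-w) + (-2w - 1)·(-1)·e^(-w) = (2w - 1)·e^(-w). Since e^(-w) > 0, the only critical point is w = 1/2.
R''(1/2) has the same sign as 2 > 0, so this is a local minimum.
R(1/2) = (-2)·e^(-1/2) ≈ -1.2131.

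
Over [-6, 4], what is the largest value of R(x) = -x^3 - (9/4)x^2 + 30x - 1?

709/16

Differentiating, R'(x) = -3x^2 - (9/2)x + 30; which vanishes at x = -4 and x = 5/2.
Evaluating at the critical points and endpoints: R(-6) = -46; R(-4) = -93; R(5/2) = 709/16; R(4) = 19.
The maximum over the interval is 709/16, attained at x = 5/2.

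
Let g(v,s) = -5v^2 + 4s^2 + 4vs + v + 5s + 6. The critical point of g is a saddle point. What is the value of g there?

∂g/∂v = -10v + 4s + 1 = 0 and ∂g/∂s = 4v + 8s + 5 = 0, so (v, s) = (-1/8, -9/16).
The Hessian has g_{vv} = -10, g_{ss} = 8, g_{vs} = 4, giving D = -96 < 0, so the point is a saddle point.
g(-1/8, -9/16) = 145/32.

145/32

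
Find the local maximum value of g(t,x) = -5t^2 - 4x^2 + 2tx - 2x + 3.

∂g/∂t = -10t + 2x = 0 and ∂g/∂x = 2t - 8x - 2 = 0, so (t, x) = (-1/19, -5/19).
The Hessian has g_{tt} = -10, g_{xx} = -8, g_{tx} = 2, giving D = 76 > 0 with g_{tt} < 0, so the point is a local maximum.
g(-1/19, -5/19) = 62/19.

62/19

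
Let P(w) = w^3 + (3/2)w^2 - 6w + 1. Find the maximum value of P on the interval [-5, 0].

11

P'(w) = 3w^2 + 3w - 6, whose only zero in [-5, 0] is w = -2.
Evaluating at the critical points and endpoints: P(-5) = -113/2,  P(-2) = 11,  P(0) = 1.
The maximum over the interval is 11, attained at w = -2.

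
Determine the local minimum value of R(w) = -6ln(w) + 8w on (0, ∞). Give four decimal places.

R'(w) = -6/w + 8 = 0 gives w = 3/4.
R''(w) = 6/w², which is positive for w > 0, so this is a local minimum.
R(3/4) = -6·ln(3/4) + 6 ≈ 7.7261.

7.7261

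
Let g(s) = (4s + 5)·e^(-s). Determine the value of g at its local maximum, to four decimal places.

5.1361

Differentiating with the product rule gives g'(s) = (-4s - 1)·e^(-s). Since e^(-s) > 0, the only critical point is s = -1/4.
g''(-1/4) has the same sign as -4 < 0, so this is a local maximum.
g(-1/4) = (4)·e^(1/4) ≈ 5.1361.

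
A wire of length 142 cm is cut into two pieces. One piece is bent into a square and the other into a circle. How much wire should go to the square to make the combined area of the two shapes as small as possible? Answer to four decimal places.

Let x be the length used for the square. Square side x/4; circle radius (142−x)/(2π).
A(x) = (x/4)² + π·((142−x)/(2π))² = x²/16 + (142−x)²/(4π) for 0 ≤ x ≤ 142. A'(x) = x/8 − (142−x)/(2π) = 0 gives x = 4·142/(π+4) ≈ 79.5341.
A'' = 1/8 + 1/(2π) > 0, so this gives the minimum combined area; x ≈ 79.5341 cm to the square.

79.5341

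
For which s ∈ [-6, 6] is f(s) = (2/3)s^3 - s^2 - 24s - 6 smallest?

4

f'(s) = 2s^2 - 2s - 24, which vanishes at s = -3 and s = 4.
Candidates: f(-6) = -42; f(-3) = 39; f(4) = -226/3; f(6) = -42.
So the minimum is f(4) = -226/3.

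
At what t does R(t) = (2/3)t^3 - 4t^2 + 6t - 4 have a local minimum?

3

Critical points: R'(t) = 2t^2 - 8t + 6 vanishes at t = 1, 3.
R''(t) = 4t - 8. R''(1) = -4 < 0 ⇒ local maximum; R''(3) = 4 > 0 ⇒ local minimum.
The local minimum is R(3) = -4.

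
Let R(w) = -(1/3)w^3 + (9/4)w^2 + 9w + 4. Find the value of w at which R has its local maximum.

6

R'(w) = -w^2 + (9/2)w + 9. Setting R'(w) = 0 gives w ∈ {-3/2, 6}.
Since R''(w) = -2w + 9/2, we get R''(-3/2) = 15/2 > 0 ⇒ local minimum; R''(6) = -15/2 < 0 ⇒ local maximum.
Thus R has its local maximum at w = 6, with value 67.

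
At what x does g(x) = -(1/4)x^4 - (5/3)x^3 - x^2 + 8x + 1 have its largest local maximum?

g'(x) = -x^3 - 5x^2 - 2x + 8 = 0 at x = -4, -2, 1.
g''(x) = -3x^2 - 10x - 2. g''(-4) = -10 < 0 ⇒ local maximum; g''(-2) = 6 > 0 ⇒ local minimum; g''(1) = -15 < 0 ⇒ local maximum.
So the largest local maximum value is g(1) = 73/12.

1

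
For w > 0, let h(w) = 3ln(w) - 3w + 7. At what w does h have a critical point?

h'(w) = 3/w − 3 = 0 gives w = 1.
h''(w) = -3/w², which is negative for w > 0, so this is a local maximum.
h(1) = 3·ln(1) - 3 + 7 ≈ 4.0000.

1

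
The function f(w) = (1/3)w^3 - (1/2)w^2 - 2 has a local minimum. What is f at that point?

f'(w) = w^2 - w. Setting f'(w) = 0 gives w ∈ {0, 1}.
Second-derivative test with f''(w) = 2w - 1: f''(0) = -1 < 0 ⇒ local maximum; f''(1) = 1 > 0 ⇒ local minimum.
The local minimum is f(1) = -13/6.

-13/6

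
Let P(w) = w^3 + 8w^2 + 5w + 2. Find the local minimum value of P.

P'(w) = 3w^2 + 16w + 5. Setting P'(w) = 0 gives w ∈ {-5, -1/3}.
P''(w) = 6w + 16. P''(-5) = -14 < 0 ⇒ local maximum; P''(-1/3) = 14 > 0 ⇒ local minimum.
Thus P has its local minimum at w = -1/3, with value 32/27.

32/27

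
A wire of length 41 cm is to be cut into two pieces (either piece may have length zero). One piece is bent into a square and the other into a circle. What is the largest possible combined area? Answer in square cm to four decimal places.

Let x be the length used for the square. Square side x/4; circle radius (41−x)/(2π).
A(x) = (x/4)² + π·((41−x)/(2π))² = x²/16 + (41−x)²/(4π) for 0 ≤ x ≤ 41. A'(x) = x/8 − (41−x)/(2π) = 0 gives x = 4·41/(π+4) ≈ 22.9641.
A'' > 0, so the interior critical point is a minimum; the maximum is at an endpoint. A(0) = 133.7697 and A(41) = 105.0625, so the largest area is 133.7697.

133.7697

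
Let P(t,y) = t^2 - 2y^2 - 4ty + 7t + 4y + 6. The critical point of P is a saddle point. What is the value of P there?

∂P/∂t = 2t - 4y + 7 = 0 and ∂P/∂y = -4t - 4y + 4 = 0, so (t, y) = (-1/2, 3/2).
The Hessian has P_{tt} = 2, P_{yy} = -4, P_{ty} = -4, giving D = -24 < 0, so the point is a saddle point.
P(-1/2, 3/2) = 29/4.

29/4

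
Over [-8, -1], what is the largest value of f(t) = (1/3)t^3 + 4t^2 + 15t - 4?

Differentiating, f'(t) = t^2 + 8t + 15; which vanishes at t = -5 and t = -3.
Evaluating at the critical points and endpoints: f(-8) = -116/3, f(-5) = -62/3, f(-3) = -22, f(-1) = -46/3.
The maximum over the interval is -46/3, attained at t = -1.

-46/3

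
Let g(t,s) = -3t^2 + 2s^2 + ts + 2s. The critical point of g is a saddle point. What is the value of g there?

∂g/∂t = -6t + s = 0 and ∂g/∂s = t + 4s + 2 = 0, so (t, s) = (-2/25, -12/25).
The Hessian has g_{tt} = -6, g_{ss} = 4, g_{ts} = 1, giving D = -25 < 0, so the point is a saddle point.
g(-2/25, -12/25) = -12/25.

-12/25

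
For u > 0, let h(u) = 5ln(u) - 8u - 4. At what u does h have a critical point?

5/8

h'(u) = 5/u − 8 = 0 gives u = 5/8.
h''(u) = -5/u², which is negative for u > 0, so this is a local maximum.
h(5/8) = 5·ln(5/8) - 5 - 4 ≈ -11.3500.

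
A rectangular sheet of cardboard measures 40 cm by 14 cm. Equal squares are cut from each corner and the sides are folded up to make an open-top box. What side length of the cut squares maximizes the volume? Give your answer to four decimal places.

3.1405

With cut size x, the volume is V(x) = x(40 − 2x)(14 − 2x) for 0 < x < 7.
V'(x) = 12x^2 − 216x + 560. Setting V'(x) = 0 gives x ≈ 3.1405 (the root in (0, 7)).
V''(x) = 24x − 216 is negative there, so this is the maximum; V ≈ 817.3998.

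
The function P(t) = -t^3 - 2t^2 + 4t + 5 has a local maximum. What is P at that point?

Critical points: P'(t) = -3t^2 - 4t + 4 vanishes at t = -2, 2/3.
Second-derivative test with P''(t) = -6t - 4: P''(-2) = 8 > 0 ⇒ local minimum; P''(2/3) = -8 < 0 ⇒ local maximum.
So the local maximum value is P(2/3) = 175/27.

175/27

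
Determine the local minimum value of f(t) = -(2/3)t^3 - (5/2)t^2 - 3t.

f'(t) = -2t^2 - 5t - 3 = 0 at t = -3/2, -1.
f''(t) = -4t - 5. f''(-3/2) = 1 > 0 ⇒ local minimum; f''(-1) = -1 < 0 ⇒ local maximum.
The local minimum is f(-3/2) = 9/8.

9/8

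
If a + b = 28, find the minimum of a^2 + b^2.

392

With a + b = 28, a^2 + b^2 = a^2 + (28 − a)^2.
The derivative 2a − 2(28 − a) = 4a − 56 vanishes at a = 14; second derivative 4 > 0, a minimum.
The minimum is 2·(14)^2 = 392.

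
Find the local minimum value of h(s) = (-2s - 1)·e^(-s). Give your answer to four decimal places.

h'(s) = (-2)·e^(-s) + (-2s - 1)·(-1)·e^(-s) = (2s - 1)·e^(-s). Since e^(-s) > 0, the only critical point is s = 1/2.
h''(1/2) has the same sign as 2 > 0, so this is a local minimum.
h(1/2) = (-2)·e^(-1/2) ≈ -1.2131.

-1.2131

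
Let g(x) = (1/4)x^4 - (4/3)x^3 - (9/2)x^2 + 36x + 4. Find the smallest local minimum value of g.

-353/4

g'(x) = x^3 - 4x^2 - 9x + 36 = 0 at x = -3, 3, 4.
Second-derivative test with g''(x) = 3x^2 - 8x - 9: g''(-3) = 42 > 0 ⇒ local minimum; g''(3) = -6 < 0 ⇒ local maximum; g''(4) = 7 > 0 ⇒ local minimum.
The smallest local minimum is g(-3) = -353/4.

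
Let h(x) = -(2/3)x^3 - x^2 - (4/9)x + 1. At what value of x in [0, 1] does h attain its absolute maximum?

The derivative is -2x^2 - 2x - 4/9, which has no zeros in [0, 1].
Evaluating at the critical points and endpoints: h(0) = 1; h(1) = -10/9.
So the maximum is h(0) = 1.

0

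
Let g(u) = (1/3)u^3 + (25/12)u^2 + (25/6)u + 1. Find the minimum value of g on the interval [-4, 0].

-11/3

The derivative is u^2 + (25/6)u + 25/6, which vanishes at u = -5/2 and u = -5/3.
Compare values at every candidate in [-4, 0]: g(-4) = -11/3,  g(-5/2) = -77/48,  g(-5/3) = -551/324,  g(0) = 1.
Hence the absolute minimum is -11/3 at u = -4.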